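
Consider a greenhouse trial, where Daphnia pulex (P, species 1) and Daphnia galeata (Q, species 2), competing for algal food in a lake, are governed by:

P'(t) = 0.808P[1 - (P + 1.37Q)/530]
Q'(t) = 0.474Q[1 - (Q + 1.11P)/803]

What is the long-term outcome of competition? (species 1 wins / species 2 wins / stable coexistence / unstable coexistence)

species 2 excludes species 1

Compare the nullcline intercepts: K1/α12 = 530/1.37 = 387 < K2 = 803; K2/α21 = 803/1.11 = 723 > K1 = 530.
Since the inequalities point opposite ways, species 2 can invade but species 1 cannot.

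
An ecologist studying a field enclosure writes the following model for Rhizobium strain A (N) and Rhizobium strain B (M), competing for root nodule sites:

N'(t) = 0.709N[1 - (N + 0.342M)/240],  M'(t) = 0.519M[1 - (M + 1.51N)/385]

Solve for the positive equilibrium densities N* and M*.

Setting both brackets to zero gives the nullclines N + 0.342M = 240 and 1.51N + M = 385.
Substituting M = 385 - 1.51N into the first: N(1 - 0.342·1.51) = 240 - 0.342·385.
So N* = 108/0.484 = 224, and then M* = 385 - 1.51·224 = 46.7.

N* ≈ 224, M* ≈ 46.7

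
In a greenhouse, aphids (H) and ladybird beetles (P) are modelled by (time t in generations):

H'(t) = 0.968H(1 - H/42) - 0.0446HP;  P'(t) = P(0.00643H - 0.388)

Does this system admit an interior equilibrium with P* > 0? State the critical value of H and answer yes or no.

Threshold H = 60.3; K < 60.3, so no, the predator goes extinct.

The predator equation gives dP/dt > 0 only when H > 0.388/0.00643 = 60.3.
Without the predator, H → K = 42. Since 42 < 60.3, the predator cannot invade.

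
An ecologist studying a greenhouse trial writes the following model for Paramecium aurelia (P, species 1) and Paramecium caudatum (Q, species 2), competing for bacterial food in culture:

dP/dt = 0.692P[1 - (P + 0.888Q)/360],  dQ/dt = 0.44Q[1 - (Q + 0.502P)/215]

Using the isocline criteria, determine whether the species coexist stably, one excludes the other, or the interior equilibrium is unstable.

stable coexistence

Compare the nullcline intercepts: K1/α12 = 360/0.888 = 405 > K2 = 215; K2/α21 = 215/0.502 = 428 > K1 = 360.
Since both inequalities hold, each species can invade when rare, so the interior equilibrium is stable.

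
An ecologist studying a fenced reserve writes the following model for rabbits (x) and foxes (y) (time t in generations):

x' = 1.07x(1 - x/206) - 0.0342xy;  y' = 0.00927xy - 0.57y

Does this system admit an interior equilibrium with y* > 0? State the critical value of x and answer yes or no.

Threshold x = 61.5; K > 61.5, so yes, the predator persists.

The predator equation gives dy/dt > 0 only when x > 0.57/0.00927 = 61.5.
Without the predator, x → K = 206. Since 206 > 61.5, the predator can invade and persist.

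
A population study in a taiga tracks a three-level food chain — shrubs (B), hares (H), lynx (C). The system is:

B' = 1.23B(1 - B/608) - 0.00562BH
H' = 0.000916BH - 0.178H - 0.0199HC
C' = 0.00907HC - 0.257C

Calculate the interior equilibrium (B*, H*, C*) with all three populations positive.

From dC/dt = 0: 0.00907H* = 0.257, so H* = 28.3.
From dB/dt = 0: 1.23(1 - B*/608) = 0.00562·28.3, giving B* = 608·(1 - 0.129) = 529.
From dH/dt = 0: 0.000916·529 - 0.178 = 0.0199C*, so C* = 0.307/0.0199 = 15.4.

B* ≈ 529, H* ≈ 28.3, C* ≈ 15.4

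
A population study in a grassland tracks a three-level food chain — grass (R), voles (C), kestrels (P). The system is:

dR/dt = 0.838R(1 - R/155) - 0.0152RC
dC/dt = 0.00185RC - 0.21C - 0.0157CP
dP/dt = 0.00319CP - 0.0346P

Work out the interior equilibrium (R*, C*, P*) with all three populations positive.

R* ≈ 125, C* ≈ 10.8, P* ≈ 1.3

From dP/dt = 0: 0.00319C* = 0.0346, so C* = 10.8.
From dR/dt = 0: 0.838(1 - R*/155) = 0.0152·10.8, giving R* = 155·(1 - 0.197) = 125.
From dC/dt = 0: 0.00185·125 - 0.21 = 0.0157P*, so P* = 0.0203/0.0157 = 1.3.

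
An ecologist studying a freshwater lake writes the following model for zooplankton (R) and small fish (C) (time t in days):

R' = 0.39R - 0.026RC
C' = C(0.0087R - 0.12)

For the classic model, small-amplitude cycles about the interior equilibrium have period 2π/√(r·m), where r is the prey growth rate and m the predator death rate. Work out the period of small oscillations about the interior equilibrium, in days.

Here r = 0.39 and m = 0.12, so r·m = 0.0468.
ω = √0.0468 = 0.216 per day, hence T = 2π/ω ≈ 29 days.

T ≈ 29 days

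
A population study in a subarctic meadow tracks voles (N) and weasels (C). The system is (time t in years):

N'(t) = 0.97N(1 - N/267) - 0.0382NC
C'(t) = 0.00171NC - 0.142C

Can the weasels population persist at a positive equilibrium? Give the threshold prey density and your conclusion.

Threshold N = 83; K > 83, so yes, the predator persists.

The predator equation gives dC/dt > 0 only when N > 0.142/0.00171 = 83.
Without the predator, N → K = 267. Since 267 > 83, the predator can invade and persist.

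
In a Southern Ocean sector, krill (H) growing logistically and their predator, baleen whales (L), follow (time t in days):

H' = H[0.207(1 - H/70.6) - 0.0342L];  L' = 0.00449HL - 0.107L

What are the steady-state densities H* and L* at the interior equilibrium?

From dL/dt = 0 with L > 0: 0.00449H* = 0.107, so H* = 23.8.
Substitute into dH/dt = 0: 0.207(1 - 23.8/70.6) = 0.0342L*.
The bracket is 0.662, giving L* = 0.137/0.0342 = 4.01.

H* ≈ 23.8, L* ≈ 4.01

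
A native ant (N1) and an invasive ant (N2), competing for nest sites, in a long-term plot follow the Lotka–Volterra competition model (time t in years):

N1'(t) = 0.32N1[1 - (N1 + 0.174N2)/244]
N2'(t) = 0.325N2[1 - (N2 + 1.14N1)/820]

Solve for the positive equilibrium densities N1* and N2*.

Setting both brackets to zero gives the nullclines N1 + 0.174N2 = 244 and 1.14N1 + N2 = 820.
Substituting N2 = 820 - 1.14N1 into the first: N1(1 - 0.174·1.14) = 244 - 0.174·820.
So N1* = 101/0.802 = 126, and then N2* = 820 - 1.14·126 = 676.

N1* ≈ 126, N2* ≈ 676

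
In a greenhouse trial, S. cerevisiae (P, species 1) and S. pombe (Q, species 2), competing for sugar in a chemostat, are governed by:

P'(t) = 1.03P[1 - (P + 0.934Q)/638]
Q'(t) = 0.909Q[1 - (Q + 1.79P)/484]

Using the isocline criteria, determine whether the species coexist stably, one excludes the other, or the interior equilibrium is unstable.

Compare the nullcline intercepts: K1/α12 = 638/0.934 = 683 > K2 = 484; K2/α21 = 484/1.79 = 270 < K1 = 638.
Since the inequalities point opposite ways, species 1 can invade but species 2 cannot.

species 1 excludes species 2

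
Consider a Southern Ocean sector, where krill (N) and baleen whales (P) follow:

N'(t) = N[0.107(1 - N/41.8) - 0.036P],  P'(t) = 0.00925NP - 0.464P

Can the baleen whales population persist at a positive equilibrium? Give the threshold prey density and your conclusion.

Threshold N = 50.2; K < 50.2, so no, the predator goes extinct.

The predator equation gives dP/dt > 0 only when N > 0.464/0.00925 = 50.2.
Without the predator, N → K = 41.8. Since 41.8 < 50.2, the predator cannot invade.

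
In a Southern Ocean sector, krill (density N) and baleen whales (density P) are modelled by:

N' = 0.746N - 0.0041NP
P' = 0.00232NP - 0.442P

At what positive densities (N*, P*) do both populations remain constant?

Set dP/dt = 0 with P > 0: 0.00232N - 0.442 = 0, so N* = 0.442/0.00232 = 191.
Set dN/dt = 0 with N > 0: 0.746 - 0.0041P = 0, so P* = 0.746/0.0041 = 182.

N* ≈ 191, P* ≈ 182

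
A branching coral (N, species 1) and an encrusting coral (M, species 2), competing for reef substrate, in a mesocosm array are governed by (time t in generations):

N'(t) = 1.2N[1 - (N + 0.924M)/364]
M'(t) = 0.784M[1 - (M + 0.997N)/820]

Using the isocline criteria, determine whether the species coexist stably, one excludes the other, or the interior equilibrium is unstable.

species 2 excludes species 1

Compare the nullcline intercepts: K1/α12 = 364/0.924 = 394 < K2 = 820; K2/α21 = 820/0.997 = 822 > K1 = 364.
Since the inequalities point opposite ways, species 2 can invade but species 1 cannot.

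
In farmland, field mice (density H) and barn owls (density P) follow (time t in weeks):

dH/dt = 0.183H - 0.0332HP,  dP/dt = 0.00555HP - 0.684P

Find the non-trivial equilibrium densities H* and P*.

Set dP/dt = 0 with P > 0: 0.00555H - 0.684 = 0, so H* = 0.684/0.00555 = 123.
Set dH/dt = 0 with H > 0: 0.183 - 0.0332P = 0, so P* = 0.183/0.0332 = 5.51.

H* ≈ 123, P* ≈ 5.51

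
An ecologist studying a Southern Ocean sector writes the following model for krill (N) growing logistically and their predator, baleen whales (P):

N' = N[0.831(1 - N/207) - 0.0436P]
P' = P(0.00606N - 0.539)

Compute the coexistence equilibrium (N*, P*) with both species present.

From dP/dt = 0 with P > 0: 0.00606N* = 0.539, so N* = 88.9.
Substitute into dN/dt = 0: 0.831(1 - 88.9/207) = 0.0436P*.
The bracket is 0.57, giving P* = 0.474/0.0436 = 10.9.

N* ≈ 88.9, P* ≈ 10.9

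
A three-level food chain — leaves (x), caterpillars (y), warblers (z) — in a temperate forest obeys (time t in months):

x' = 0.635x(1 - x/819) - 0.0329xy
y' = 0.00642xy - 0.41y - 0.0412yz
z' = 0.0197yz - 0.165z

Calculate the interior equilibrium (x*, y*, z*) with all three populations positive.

x* ≈ 464, y* ≈ 8.38, z* ≈ 62.3

From dz/dt = 0: 0.0197y* = 0.165, so y* = 8.38.
From dx/dt = 0: 0.635(1 - x*/819) = 0.0329·8.38, giving x* = 819·(1 - 0.434) = 464.
From dy/dt = 0: 0.00642·464 - 0.41 = 0.0412z*, so z* = 2.57/0.0412 = 62.3.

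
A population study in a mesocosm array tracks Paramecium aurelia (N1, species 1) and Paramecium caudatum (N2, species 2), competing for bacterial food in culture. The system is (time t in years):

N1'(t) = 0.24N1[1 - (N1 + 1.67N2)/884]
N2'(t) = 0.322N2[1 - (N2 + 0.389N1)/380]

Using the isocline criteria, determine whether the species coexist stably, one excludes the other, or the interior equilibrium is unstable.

Compare the nullcline intercepts: K1/α12 = 884/1.67 = 529 > K2 = 380; K2/α21 = 380/0.389 = 977 > K1 = 884.
Since both inequalities hold, each species can invade when rare, so the interior equilibrium is stable.

stable coexistence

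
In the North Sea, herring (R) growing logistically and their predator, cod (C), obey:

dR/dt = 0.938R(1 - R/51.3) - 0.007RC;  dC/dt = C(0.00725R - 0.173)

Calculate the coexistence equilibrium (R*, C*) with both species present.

From dC/dt = 0 with C > 0: 0.00725R* = 0.173, so R* = 23.9.
Substitute into dR/dt = 0: 0.938(1 - 23.9/51.3) = 0.007C*.
The bracket is 0.535, giving C* = 0.502/0.007 = 71.7.

R* ≈ 23.9, C* ≈ 71.7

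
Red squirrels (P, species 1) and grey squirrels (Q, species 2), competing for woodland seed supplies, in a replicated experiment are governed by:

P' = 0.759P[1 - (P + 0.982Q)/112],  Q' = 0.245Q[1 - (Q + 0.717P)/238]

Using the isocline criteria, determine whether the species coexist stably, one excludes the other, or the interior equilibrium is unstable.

species 2 excludes species 1

Compare the nullcline intercepts: K1/α12 = 112/0.982 = 114 < K2 = 238; K2/α21 = 238/0.717 = 332 > K1 = 112.
Since the inequalities point opposite ways, species 2 can invade but species 1 cannot.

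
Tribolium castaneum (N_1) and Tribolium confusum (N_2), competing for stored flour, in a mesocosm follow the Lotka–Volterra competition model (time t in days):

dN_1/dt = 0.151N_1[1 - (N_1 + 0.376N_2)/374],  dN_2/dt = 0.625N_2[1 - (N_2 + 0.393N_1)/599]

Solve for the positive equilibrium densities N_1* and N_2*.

N_1* ≈ 175, N_2* ≈ 530

Setting both brackets to zero gives the nullclines N_1 + 0.376N_2 = 374 and 0.393N_1 + N_2 = 599.
Substituting N_2 = 599 - 0.393N_1 into the first: N_1(1 - 0.376·0.393) = 374 - 0.376·599.
So N_1* = 149/0.852 = 175, and then N_2* = 599 - 0.393·175 = 530.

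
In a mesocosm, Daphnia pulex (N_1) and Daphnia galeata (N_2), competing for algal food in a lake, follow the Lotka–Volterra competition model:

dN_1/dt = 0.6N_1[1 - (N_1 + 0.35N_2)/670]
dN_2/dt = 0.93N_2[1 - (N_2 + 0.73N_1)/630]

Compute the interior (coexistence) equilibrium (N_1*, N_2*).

Setting both brackets to zero gives the nullclines N_1 + 0.35N_2 = 670 and 0.73N_1 + N_2 = 630.
Substituting N_2 = 630 - 0.73N_1 into the first: N_1(1 - 0.35·0.73) = 670 - 0.35·630.
So N_1* = 450/0.744 = 604, and then N_2* = 630 - 0.73·604 = 189.

N_1* ≈ 604, N_2* ≈ 189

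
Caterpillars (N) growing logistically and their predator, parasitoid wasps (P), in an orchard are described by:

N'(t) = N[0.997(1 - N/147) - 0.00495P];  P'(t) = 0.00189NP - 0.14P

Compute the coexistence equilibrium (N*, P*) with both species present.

From dP/dt = 0 with P > 0: 0.00189N* = 0.14, so N* = 74.1.
Substitute into dN/dt = 0: 0.997(1 - 74.1/147) = 0.00495P*.
The bracket is 0.496, giving P* = 0.495/0.00495 = 99.9.

N* ≈ 74.1, P* ≈ 99.9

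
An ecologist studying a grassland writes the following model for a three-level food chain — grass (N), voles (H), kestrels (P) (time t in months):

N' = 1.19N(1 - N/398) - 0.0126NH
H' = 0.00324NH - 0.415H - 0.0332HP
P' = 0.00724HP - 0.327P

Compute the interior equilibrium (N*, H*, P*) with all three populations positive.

N* ≈ 208, H* ≈ 45.2, P* ≈ 7.77

From dP/dt = 0: 0.00724H* = 0.327, so H* = 45.2.
From dN/dt = 0: 1.19(1 - N*/398) = 0.0126·45.2, giving N* = 398·(1 - 0.478) = 208.
From dH/dt = 0: 0.00324·208 - 0.415 = 0.0332P*, so P* = 0.258/0.0332 = 7.77.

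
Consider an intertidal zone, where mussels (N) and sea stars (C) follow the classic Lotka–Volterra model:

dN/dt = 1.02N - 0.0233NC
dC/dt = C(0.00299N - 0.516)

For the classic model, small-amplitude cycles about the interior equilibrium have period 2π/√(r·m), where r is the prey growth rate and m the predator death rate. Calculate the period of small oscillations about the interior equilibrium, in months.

T ≈ 8.66 months

Here r = 1.02 and m = 0.516, so r·m = 0.526.
ω = √0.526 = 0.725 per month, hence T = 2π/ω ≈ 8.66 months.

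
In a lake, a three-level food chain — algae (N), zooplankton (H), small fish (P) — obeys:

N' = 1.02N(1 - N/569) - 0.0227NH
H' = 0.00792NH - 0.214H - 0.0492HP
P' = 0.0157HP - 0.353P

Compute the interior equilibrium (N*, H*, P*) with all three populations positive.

N* ≈ 284, H* ≈ 22.5, P* ≈ 41.4

From dP/dt = 0: 0.0157H* = 0.353, so H* = 22.5.
From dN/dt = 0: 1.02(1 - N*/569) = 0.0227·22.5, giving N* = 569·(1 - 0.5) = 284.
From dH/dt = 0: 0.00792·284 - 0.214 = 0.0492P*, so P* = 2.04/0.0492 = 41.4.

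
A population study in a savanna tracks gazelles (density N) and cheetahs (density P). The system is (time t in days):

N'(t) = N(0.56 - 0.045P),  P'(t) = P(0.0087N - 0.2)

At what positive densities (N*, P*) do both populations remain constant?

Set dP/dt = 0 with P > 0: 0.0087N - 0.2 = 0, so N* = 0.2/0.0087 = 23.
Set dN/dt = 0 with N > 0: 0.56 - 0.045P = 0, so P* = 0.56/0.045 = 12.4.

N* ≈ 23, P* ≈ 12.4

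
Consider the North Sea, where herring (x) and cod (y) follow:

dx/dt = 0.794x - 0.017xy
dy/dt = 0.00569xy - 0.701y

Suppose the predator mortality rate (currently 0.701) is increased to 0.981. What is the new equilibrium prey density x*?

x* ≈ 172

At the interior fixed point, setting dy/dt = 0 with y > 0 fixes x* = (predator death rate)/(xy coefficient) — independent of the other coefficients.
With the change, x* = 0.981/0.00569 = 172; it rises from 123.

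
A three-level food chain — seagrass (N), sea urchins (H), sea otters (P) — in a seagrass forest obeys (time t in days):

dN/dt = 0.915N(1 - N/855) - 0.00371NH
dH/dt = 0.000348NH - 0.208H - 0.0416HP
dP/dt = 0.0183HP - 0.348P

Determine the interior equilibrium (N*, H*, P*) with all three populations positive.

N* ≈ 789, H* ≈ 19, P* ≈ 1.6

From dP/dt = 0: 0.0183H* = 0.348, so H* = 19.
From dN/dt = 0: 0.915(1 - N*/855) = 0.00371·19, giving N* = 855·(1 - 0.0771) = 789.
From dH/dt = 0: 0.000348·789 - 0.208 = 0.0416P*, so P* = 0.0666/0.0416 = 1.6.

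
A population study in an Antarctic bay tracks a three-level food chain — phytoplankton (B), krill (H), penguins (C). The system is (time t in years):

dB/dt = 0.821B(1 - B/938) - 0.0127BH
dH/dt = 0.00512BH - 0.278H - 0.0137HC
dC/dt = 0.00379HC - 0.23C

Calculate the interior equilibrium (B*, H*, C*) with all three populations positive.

From dC/dt = 0: 0.00379H* = 0.23, so H* = 60.7.
From dB/dt = 0: 0.821(1 - B*/938) = 0.0127·60.7, giving B* = 938·(1 - 0.939) = 57.5.
From dH/dt = 0: 0.00512·57.5 - 0.278 = 0.0137C*, so C* = 0.0162/0.0137 = 1.18.

B* ≈ 57.5, H* ≈ 60.7, C* ≈ 1.18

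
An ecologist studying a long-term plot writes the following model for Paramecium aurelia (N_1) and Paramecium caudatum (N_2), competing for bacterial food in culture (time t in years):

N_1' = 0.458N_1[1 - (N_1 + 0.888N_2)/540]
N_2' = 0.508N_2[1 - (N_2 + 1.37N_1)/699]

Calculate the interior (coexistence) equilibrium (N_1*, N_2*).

N_1* ≈ 373, N_2* ≈ 188

Setting both brackets to zero gives the nullclines N_1 + 0.888N_2 = 540 and 1.37N_1 + N_2 = 699.
Substituting N_2 = 699 - 1.37N_1 into the first: N_1(1 - 0.888·1.37) = 540 - 0.888·699.
So N_1* = -80.7/-0.217 = 373, and then N_2* = 699 - 1.37·373 = 188.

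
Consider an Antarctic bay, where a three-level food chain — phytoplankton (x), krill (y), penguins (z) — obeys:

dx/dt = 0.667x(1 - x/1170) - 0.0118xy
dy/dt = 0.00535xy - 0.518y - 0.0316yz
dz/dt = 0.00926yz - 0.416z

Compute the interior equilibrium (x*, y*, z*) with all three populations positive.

From dz/dt = 0: 0.00926y* = 0.416, so y* = 44.9.
From dx/dt = 0: 0.667(1 - x*/1170) = 0.0118·44.9, giving x* = 1170·(1 - 0.795) = 240.
From dy/dt = 0: 0.00535·240 - 0.518 = 0.0316z*, so z* = 0.767/0.0316 = 24.3.

x* ≈ 240, y* ≈ 44.9, z* ≈ 24.3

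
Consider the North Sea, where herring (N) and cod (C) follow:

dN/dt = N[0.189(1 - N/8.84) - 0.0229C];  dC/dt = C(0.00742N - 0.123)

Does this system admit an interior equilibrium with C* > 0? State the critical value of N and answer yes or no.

Threshold N = 16.6; K < 16.6, so no, the predator goes extinct.

The predator equation gives dC/dt > 0 only when N > 0.123/0.00742 = 16.6.
Without the predator, N → K = 8.84. Since 8.84 < 16.6, the predator cannot invade.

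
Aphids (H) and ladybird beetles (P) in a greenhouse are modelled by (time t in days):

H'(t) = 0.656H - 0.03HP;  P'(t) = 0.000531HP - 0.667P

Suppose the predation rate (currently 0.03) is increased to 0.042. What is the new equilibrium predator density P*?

P* ≈ 15.6

At the interior fixed point, setting dH/dt = 0 with H > 0 fixes P* = (prey growth rate)/(HP coefficient) — independent of the other coefficients.
With the change, P* = 0.656/0.042 = 15.6; it falls from 21.9.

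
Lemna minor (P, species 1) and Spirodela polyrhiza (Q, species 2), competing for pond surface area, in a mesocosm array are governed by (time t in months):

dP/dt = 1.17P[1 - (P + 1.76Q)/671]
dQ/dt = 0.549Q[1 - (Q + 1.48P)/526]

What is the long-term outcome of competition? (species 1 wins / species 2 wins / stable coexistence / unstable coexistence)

unstable coexistence (outcome depends on initial conditions)

Compare the nullcline intercepts: K1/α12 = 671/1.76 = 381 < K2 = 526; K2/α21 = 526/1.48 = 355 < K1 = 671.
Since both are reversed, neither can invade when rare; the interior point is a saddle.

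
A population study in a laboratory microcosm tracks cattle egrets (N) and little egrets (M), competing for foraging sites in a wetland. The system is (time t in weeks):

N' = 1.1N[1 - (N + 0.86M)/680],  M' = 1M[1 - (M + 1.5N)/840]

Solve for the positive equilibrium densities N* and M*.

Setting both brackets to zero gives the nullclines N + 0.86M = 680 and 1.5N + M = 840.
Substituting M = 840 - 1.5N into the first: N(1 - 0.86·1.5) = 680 - 0.86·840.
So N* = -42.4/-0.29 = 146, and then M* = 840 - 1.5·146 = 621.

N* ≈ 146, M* ≈ 621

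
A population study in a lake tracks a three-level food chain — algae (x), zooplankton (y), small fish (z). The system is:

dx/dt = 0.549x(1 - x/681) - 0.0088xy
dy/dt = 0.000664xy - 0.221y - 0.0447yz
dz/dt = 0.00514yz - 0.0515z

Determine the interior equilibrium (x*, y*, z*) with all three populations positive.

x* ≈ 572, y* ≈ 10, z* ≈ 3.55

From dz/dt = 0: 0.00514y* = 0.0515, so y* = 10.
From dx/dt = 0: 0.549(1 - x*/681) = 0.0088·10, giving x* = 681·(1 - 0.161) = 572.
From dy/dt = 0: 0.000664·572 - 0.221 = 0.0447z*, so z* = 0.159/0.0447 = 3.55.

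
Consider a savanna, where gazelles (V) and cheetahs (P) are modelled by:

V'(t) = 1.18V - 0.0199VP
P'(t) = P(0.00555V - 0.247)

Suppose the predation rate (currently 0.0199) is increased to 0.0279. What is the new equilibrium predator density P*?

P* ≈ 42.3

At the interior fixed point, setting dV/dt = 0 with V > 0 fixes P* = (prey growth rate)/(VP coefficient) — independent of the other coefficients.
With the change, P* = 1.18/0.0279 = 42.3; it falls from 59.3.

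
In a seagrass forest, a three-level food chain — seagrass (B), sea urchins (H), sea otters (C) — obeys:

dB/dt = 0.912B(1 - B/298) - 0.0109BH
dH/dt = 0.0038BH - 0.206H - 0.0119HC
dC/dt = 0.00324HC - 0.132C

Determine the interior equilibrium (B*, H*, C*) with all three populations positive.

From dC/dt = 0: 0.00324H* = 0.132, so H* = 40.7.
From dB/dt = 0: 0.912(1 - B*/298) = 0.0109·40.7, giving B* = 298·(1 - 0.487) = 153.
From dH/dt = 0: 0.0038·153 - 0.206 = 0.0119C*, so C* = 0.375/0.0119 = 31.5.

B* ≈ 153, H* ≈ 40.7, C* ≈ 31.5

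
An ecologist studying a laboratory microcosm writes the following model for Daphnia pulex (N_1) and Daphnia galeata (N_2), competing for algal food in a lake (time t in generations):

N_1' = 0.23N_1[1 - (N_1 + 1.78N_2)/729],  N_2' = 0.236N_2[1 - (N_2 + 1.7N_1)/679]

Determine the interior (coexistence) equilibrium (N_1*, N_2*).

N_1* ≈ 237, N_2* ≈ 277

Setting both brackets to zero gives the nullclines N_1 + 1.78N_2 = 729 and 1.7N_1 + N_2 = 679.
Substituting N_2 = 679 - 1.7N_1 into the first: N_1(1 - 1.78·1.7) = 729 - 1.78·679.
So N_1* = -480/-2.03 = 237, and then N_2* = 679 - 1.7·237 = 277.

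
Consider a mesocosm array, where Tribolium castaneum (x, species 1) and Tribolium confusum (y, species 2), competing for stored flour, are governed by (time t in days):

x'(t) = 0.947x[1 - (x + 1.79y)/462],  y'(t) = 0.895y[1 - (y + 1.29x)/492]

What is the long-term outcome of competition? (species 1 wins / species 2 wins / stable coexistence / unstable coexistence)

unstable coexistence (outcome depends on initial conditions)

Compare the nullcline intercepts: K1/α12 = 462/1.79 = 258 < K2 = 492; K2/α21 = 492/1.29 = 381 < K1 = 462.
Since both are reversed, neither can invade when rare; the interior point is a saddle.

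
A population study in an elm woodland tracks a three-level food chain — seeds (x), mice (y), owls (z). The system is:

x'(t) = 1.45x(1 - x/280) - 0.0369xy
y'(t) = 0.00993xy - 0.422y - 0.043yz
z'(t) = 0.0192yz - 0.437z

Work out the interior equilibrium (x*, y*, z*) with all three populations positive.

From dz/dt = 0: 0.0192y* = 0.437, so y* = 22.8.
From dx/dt = 0: 1.45(1 - x*/280) = 0.0369·22.8, giving x* = 280·(1 - 0.579) = 118.
From dy/dt = 0: 0.00993·118 - 0.422 = 0.043z*, so z* = 0.748/0.043 = 17.4.

x* ≈ 118, y* ≈ 22.8, z* ≈ 17.4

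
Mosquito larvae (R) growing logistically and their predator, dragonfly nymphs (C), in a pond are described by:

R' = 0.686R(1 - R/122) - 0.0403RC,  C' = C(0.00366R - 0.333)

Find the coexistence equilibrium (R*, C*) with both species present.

From dC/dt = 0 with C > 0: 0.00366R* = 0.333, so R* = 91.
Substitute into dR/dt = 0: 0.686(1 - 91/122) = 0.0403C*.
The bracket is 0.254, giving C* = 0.174/0.0403 = 4.33.

R* ≈ 91, C* ≈ 4.33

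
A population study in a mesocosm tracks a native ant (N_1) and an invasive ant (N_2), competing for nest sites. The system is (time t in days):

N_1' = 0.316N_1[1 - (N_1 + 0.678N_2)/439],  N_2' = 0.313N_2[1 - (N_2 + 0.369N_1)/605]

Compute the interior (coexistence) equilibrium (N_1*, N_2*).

N_1* ≈ 38.4, N_2* ≈ 591

Setting both brackets to zero gives the nullclines N_1 + 0.678N_2 = 439 and 0.369N_1 + N_2 = 605.
Substituting N_2 = 605 - 0.369N_1 into the first: N_1(1 - 0.678·0.369) = 439 - 0.678·605.
So N_1* = 28.8/0.75 = 38.4, and then N_2* = 605 - 0.369·38.4 = 591.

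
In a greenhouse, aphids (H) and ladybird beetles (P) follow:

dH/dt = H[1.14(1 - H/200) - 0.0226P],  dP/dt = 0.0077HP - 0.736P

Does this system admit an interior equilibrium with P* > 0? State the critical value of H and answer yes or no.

Threshold H = 95.6; K > 95.6, so yes, the predator persists.

The predator equation gives dP/dt > 0 only when H > 0.736/0.0077 = 95.6.
Without the predator, H → K = 200. Since 200 > 95.6, the predator can invade and persist.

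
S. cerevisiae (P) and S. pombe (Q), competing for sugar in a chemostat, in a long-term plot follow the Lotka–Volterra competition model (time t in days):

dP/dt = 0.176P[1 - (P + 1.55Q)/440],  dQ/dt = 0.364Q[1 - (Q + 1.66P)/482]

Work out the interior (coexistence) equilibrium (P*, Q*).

Setting both brackets to zero gives the nullclines P + 1.55Q = 440 and 1.66P + Q = 482.
Substituting Q = 482 - 1.66P into the first: P(1 - 1.55·1.66) = 440 - 1.55·482.
So P* = -307/-1.57 = 195, and then Q* = 482 - 1.66·195 = 158.

P* ≈ 195, Q* ≈ 158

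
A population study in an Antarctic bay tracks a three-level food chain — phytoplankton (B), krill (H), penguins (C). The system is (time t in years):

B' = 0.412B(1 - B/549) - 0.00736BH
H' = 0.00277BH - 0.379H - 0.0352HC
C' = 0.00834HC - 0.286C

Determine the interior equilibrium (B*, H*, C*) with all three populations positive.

B* ≈ 213, H* ≈ 34.3, C* ≈ 5.97

From dC/dt = 0: 0.00834H* = 0.286, so H* = 34.3.
From dB/dt = 0: 0.412(1 - B*/549) = 0.00736·34.3, giving B* = 549·(1 - 0.613) = 213.
From dH/dt = 0: 0.00277·213 - 0.379 = 0.0352C*, so C* = 0.21/0.0352 = 5.97.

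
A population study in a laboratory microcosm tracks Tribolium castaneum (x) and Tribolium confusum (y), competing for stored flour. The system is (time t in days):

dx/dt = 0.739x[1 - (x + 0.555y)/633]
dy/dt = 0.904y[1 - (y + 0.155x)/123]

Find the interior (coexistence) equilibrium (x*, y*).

x* ≈ 618, y* ≈ 27.2

Setting both brackets to zero gives the nullclines x + 0.555y = 633 and 0.155x + y = 123.
Substituting y = 123 - 0.155x into the first: x(1 - 0.555·0.155) = 633 - 0.555·123.
So x* = 565/0.914 = 618, and then y* = 123 - 0.155·618 = 27.2.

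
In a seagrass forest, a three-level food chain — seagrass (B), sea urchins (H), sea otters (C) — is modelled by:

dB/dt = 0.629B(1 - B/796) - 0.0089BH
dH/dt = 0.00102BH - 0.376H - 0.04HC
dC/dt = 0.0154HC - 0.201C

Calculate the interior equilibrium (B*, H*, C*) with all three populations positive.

From dC/dt = 0: 0.0154H* = 0.201, so H* = 13.1.
From dB/dt = 0: 0.629(1 - B*/796) = 0.0089·13.1, giving B* = 796·(1 - 0.185) = 649.
From dH/dt = 0: 0.00102·649 - 0.376 = 0.04C*, so C* = 0.286/0.04 = 7.15.

B* ≈ 649, H* ≈ 13.1, C* ≈ 7.15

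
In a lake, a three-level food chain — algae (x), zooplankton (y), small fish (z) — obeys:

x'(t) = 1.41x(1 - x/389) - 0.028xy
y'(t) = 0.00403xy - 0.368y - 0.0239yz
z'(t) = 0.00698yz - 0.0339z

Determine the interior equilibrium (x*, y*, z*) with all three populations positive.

From dz/dt = 0: 0.00698y* = 0.0339, so y* = 4.86.
From dx/dt = 0: 1.41(1 - x*/389) = 0.028·4.86, giving x* = 389·(1 - 0.0964) = 351.
From dy/dt = 0: 0.00403·351 - 0.368 = 0.0239z*, so z* = 1.05/0.0239 = 43.9.

x* ≈ 351, y* ≈ 4.86, z* ≈ 43.9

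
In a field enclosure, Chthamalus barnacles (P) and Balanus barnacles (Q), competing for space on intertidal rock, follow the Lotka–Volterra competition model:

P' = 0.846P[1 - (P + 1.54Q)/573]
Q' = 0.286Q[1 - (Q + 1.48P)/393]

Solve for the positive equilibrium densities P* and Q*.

Setting both brackets to zero gives the nullclines P + 1.54Q = 573 and 1.48P + Q = 393.
Substituting Q = 393 - 1.48P into the first: P(1 - 1.54·1.48) = 573 - 1.54·393.
So P* = -32.2/-1.28 = 25.2, and then Q* = 393 - 1.48·25.2 = 356.

P* ≈ 25.2, Q* ≈ 356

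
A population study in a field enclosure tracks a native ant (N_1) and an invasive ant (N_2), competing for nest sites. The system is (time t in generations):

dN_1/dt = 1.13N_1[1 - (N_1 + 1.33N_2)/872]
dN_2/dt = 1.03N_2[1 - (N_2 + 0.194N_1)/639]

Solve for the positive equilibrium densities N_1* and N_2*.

N_1* ≈ 29.8, N_2* ≈ 633

Setting both brackets to zero gives the nullclines N_1 + 1.33N_2 = 872 and 0.194N_1 + N_2 = 639.
Substituting N_2 = 639 - 0.194N_1 into the first: N_1(1 - 1.33·0.194) = 872 - 1.33·639.
So N_1* = 22.1/0.742 = 29.8, and then N_2* = 639 - 0.194·29.8 = 633.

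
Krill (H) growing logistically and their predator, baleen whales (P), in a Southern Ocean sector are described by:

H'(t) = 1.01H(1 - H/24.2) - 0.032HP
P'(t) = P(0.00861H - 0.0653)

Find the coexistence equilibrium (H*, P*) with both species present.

From dP/dt = 0 with P > 0: 0.00861H* = 0.0653, so H* = 7.58.
Substitute into dH/dt = 0: 1.01(1 - 7.58/24.2) = 0.032P*.
The bracket is 0.687, giving P* = 0.693/0.032 = 21.7.

H* ≈ 7.58, P* ≈ 21.7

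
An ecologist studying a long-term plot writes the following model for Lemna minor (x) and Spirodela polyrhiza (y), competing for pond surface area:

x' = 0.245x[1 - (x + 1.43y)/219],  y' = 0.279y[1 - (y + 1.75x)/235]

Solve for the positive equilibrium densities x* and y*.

x* ≈ 77.9, y* ≈ 98.7

Setting both brackets to zero gives the nullclines x + 1.43y = 219 and 1.75x + y = 235.
Substituting y = 235 - 1.75x into the first: x(1 - 1.43·1.75) = 219 - 1.43·235.
So x* = -117/-1.5 = 77.9, and then y* = 235 - 1.75·77.9 = 98.7.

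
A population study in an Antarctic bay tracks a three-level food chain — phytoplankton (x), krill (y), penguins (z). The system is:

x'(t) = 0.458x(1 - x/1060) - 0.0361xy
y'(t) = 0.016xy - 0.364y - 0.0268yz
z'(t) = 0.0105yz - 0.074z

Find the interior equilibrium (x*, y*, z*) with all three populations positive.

From dz/dt = 0: 0.0105y* = 0.074, so y* = 7.05.
From dx/dt = 0: 0.458(1 - x*/1060) = 0.0361·7.05, giving x* = 1060·(1 - 0.556) = 471.
From dy/dt = 0: 0.016·471 - 0.364 = 0.0268z*, so z* = 7.17/0.0268 = 268.

x* ≈ 471, y* ≈ 7.05, z* ≈ 268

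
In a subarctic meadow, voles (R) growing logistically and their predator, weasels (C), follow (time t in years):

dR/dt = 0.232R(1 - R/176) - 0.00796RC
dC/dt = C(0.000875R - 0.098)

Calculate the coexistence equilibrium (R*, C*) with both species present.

From dC/dt = 0 with C > 0: 0.000875R* = 0.098, so R* = 112.
Substitute into dR/dt = 0: 0.232(1 - 112/176) = 0.00796C*.
The bracket is 0.364, giving C* = 0.0844/0.00796 = 10.6.

R* ≈ 112, C* ≈ 10.6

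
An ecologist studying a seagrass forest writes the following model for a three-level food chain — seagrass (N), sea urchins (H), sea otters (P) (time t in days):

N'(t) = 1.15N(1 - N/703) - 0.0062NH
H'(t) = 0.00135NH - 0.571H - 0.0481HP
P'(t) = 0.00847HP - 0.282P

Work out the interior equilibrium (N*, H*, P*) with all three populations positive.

From dP/dt = 0: 0.00847H* = 0.282, so H* = 33.3.
From dN/dt = 0: 1.15(1 - N*/703) = 0.0062·33.3, giving N* = 703·(1 - 0.179) = 577.
From dH/dt = 0: 0.00135·577 - 0.571 = 0.0481P*, so P* = 0.208/0.0481 = 4.32.

N* ≈ 577, H* ≈ 33.3, P* ≈ 4.32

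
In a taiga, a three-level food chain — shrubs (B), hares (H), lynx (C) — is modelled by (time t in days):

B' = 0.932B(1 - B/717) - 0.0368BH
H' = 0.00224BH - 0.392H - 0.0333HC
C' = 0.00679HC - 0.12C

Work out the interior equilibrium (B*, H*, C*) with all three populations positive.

B* ≈ 217, H* ≈ 17.7, C* ≈ 2.8

From dC/dt = 0: 0.00679H* = 0.12, so H* = 17.7.
From dB/dt = 0: 0.932(1 - B*/717) = 0.0368·17.7, giving B* = 717·(1 - 0.698) = 217.
From dH/dt = 0: 0.00224·217 - 0.392 = 0.0333C*, so C* = 0.0933/0.0333 = 2.8.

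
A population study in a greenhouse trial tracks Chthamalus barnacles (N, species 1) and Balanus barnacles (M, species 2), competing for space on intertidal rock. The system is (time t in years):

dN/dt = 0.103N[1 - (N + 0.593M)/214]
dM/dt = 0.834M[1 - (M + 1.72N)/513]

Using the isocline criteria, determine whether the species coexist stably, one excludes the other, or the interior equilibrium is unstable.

Compare the nullcline intercepts: K1/α12 = 214/0.593 = 361 < K2 = 513; K2/α21 = 513/1.72 = 298 > K1 = 214.
Since the inequalities point opposite ways, species 2 can invade but species 1 cannot.

species 2 excludes species 1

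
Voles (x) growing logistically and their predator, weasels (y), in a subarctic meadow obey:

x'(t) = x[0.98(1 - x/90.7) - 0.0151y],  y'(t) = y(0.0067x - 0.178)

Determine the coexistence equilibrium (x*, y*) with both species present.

From dy/dt = 0 with y > 0: 0.0067x* = 0.178, so x* = 26.6.
Substitute into dx/dt = 0: 0.98(1 - 26.6/90.7) = 0.0151y*.
The bracket is 0.707, giving y* = 0.693/0.0151 = 45.9.

x* ≈ 26.6, y* ≈ 45.9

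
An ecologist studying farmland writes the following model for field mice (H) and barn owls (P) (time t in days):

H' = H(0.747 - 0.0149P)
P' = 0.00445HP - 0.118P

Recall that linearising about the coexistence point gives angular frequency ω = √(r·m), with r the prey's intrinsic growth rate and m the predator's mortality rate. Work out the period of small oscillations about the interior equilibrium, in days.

T ≈ 21.2 days

Here r = 0.747 and m = 0.118, so r·m = 0.0881.
ω = √0.0881 = 0.297 per day, hence T = 2π/ω ≈ 21.2 days.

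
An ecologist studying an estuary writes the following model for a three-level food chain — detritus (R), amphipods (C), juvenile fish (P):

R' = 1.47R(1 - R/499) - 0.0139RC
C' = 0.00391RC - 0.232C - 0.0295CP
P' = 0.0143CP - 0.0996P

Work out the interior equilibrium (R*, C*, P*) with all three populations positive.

From dP/dt = 0: 0.0143C* = 0.0996, so C* = 6.97.
From dR/dt = 0: 1.47(1 - R*/499) = 0.0139·6.97, giving R* = 499·(1 - 0.0659) = 466.
From dC/dt = 0: 0.00391·466 - 0.232 = 0.0295P*, so P* = 1.59/0.0295 = 53.9.

R* ≈ 466, C* ≈ 6.97, P* ≈ 53.9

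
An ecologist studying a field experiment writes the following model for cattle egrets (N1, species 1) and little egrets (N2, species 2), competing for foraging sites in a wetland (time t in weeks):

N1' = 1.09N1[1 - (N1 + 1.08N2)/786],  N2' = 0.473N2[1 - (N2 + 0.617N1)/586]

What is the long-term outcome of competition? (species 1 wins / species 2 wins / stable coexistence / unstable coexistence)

Compare the nullcline intercepts: K1/α12 = 786/1.08 = 728 > K2 = 586; K2/α21 = 586/0.617 = 950 > K1 = 786.
Since both inequalities hold, each species can invade when rare, so the interior equilibrium is stable.

stable coexistence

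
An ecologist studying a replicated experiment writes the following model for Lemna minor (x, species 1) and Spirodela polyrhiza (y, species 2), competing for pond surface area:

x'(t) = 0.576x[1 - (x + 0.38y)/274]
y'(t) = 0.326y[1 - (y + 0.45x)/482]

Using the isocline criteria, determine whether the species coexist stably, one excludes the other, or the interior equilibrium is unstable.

stable coexistence

Compare the nullcline intercepts: K1/α12 = 274/0.38 = 721 > K2 = 482; K2/α21 = 482/0.45 = 1070 > K1 = 274.
Since both inequalities hold, each species can invade when rare, so the interior equilibrium is stable.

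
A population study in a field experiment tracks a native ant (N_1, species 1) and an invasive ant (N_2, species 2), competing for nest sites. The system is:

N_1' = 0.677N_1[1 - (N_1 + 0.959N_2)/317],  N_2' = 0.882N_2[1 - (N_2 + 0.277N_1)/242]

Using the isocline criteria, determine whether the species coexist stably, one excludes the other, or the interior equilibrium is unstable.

stable coexistence

Compare the nullcline intercepts: K1/α12 = 317/0.959 = 331 > K2 = 242; K2/α21 = 242/0.277 = 874 > K1 = 317.
Since both inequalities hold, each species can invade when rare, so the interior equilibrium is stable.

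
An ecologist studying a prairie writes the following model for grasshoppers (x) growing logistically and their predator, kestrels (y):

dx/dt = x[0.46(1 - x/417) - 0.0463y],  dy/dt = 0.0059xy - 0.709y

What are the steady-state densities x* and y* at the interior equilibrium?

x* ≈ 120, y* ≈ 7.07

From dy/dt = 0 with y > 0: 0.0059x* = 0.709, so x* = 120.
Substitute into dx/dt = 0: 0.46(1 - 120/417) = 0.0463y*.
The bracket is 0.712, giving y* = 0.327/0.0463 = 7.07.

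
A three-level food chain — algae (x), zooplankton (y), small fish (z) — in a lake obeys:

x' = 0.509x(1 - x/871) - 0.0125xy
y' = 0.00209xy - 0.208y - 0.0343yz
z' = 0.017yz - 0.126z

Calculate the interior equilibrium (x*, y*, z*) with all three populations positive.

From dz/dt = 0: 0.017y* = 0.126, so y* = 7.41.
From dx/dt = 0: 0.509(1 - x*/871) = 0.0125·7.41, giving x* = 871·(1 - 0.182) = 712.
From dy/dt = 0: 0.00209·712 - 0.208 = 0.0343z*, so z* = 1.28/0.0343 = 37.3.

x* ≈ 712, y* ≈ 7.41, z* ≈ 37.3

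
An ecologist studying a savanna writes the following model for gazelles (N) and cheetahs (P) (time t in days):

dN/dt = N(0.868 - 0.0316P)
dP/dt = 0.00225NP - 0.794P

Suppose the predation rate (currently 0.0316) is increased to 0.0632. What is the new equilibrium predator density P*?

P* ≈ 13.7

At the interior fixed point, setting dN/dt = 0 with N > 0 fixes P* = (prey growth rate)/(NP coefficient) — independent of the other coefficients.
With the change, P* = 0.868/0.0632 = 13.7; it falls from 27.5.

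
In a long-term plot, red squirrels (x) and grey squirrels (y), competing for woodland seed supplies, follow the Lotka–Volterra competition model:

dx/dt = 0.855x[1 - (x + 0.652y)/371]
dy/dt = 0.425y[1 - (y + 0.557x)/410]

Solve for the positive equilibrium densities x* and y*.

x* ≈ 163, y* ≈ 319

Setting both brackets to zero gives the nullclines x + 0.652y = 371 and 0.557x + y = 410.
Substituting y = 410 - 0.557x into the first: x(1 - 0.652·0.557) = 371 - 0.652·410.
So x* = 104/0.637 = 163, and then y* = 410 - 0.557·163 = 319.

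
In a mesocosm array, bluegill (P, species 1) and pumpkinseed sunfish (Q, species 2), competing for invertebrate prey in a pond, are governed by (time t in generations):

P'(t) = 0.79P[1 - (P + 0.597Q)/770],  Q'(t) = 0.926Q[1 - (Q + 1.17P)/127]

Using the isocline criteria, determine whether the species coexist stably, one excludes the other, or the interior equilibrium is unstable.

Compare the nullcline intercepts: K1/α12 = 770/0.597 = 1290 > K2 = 127; K2/α21 = 127/1.17 = 109 < K1 = 770.
Since the inequalities point opposite ways, species 1 can invade but species 2 cannot.

species 1 excludes species 2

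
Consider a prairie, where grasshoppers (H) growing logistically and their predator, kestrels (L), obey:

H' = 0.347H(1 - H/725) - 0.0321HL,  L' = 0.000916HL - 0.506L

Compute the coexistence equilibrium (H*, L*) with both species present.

From dL/dt = 0 with L > 0: 0.000916H* = 0.506, so H* = 552.
Substitute into dH/dt = 0: 0.347(1 - 552/725) = 0.0321L*.
The bracket is 0.238, giving L* = 0.0826/0.0321 = 2.57.

H* ≈ 552, L* ≈ 2.57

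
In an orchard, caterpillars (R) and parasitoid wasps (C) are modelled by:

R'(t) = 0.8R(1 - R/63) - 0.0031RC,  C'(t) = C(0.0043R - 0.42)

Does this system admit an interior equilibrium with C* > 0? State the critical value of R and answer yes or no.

The predator equation gives dC/dt > 0 only when R > 0.42/0.0043 = 97.7.
Without the predator, R → K = 63. Since 63 < 97.7, the predator cannot invade.

Threshold R = 97.7; K < 97.7, so no, the predator goes extinct.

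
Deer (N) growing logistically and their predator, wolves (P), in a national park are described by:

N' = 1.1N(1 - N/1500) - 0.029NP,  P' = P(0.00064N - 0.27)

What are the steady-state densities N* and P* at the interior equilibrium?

N* ≈ 422, P* ≈ 27.3

From dP/dt = 0 with P > 0: 0.00064N* = 0.27, so N* = 422.
Substitute into dN/dt = 0: 1.1(1 - 422/1500) = 0.029P*.
The bracket is 0.719, giving P* = 0.791/0.029 = 27.3.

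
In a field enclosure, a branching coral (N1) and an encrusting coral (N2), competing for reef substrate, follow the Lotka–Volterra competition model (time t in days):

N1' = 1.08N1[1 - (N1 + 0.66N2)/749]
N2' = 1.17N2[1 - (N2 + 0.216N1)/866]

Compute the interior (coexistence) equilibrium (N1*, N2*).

N1* ≈ 207, N2* ≈ 821

Setting both brackets to zero gives the nullclines N1 + 0.66N2 = 749 and 0.216N1 + N2 = 866.
Substituting N2 = 866 - 0.216N1 into the first: N1(1 - 0.66·0.216) = 749 - 0.66·866.
So N1* = 177/0.857 = 207, and then N2* = 866 - 0.216·207 = 821.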